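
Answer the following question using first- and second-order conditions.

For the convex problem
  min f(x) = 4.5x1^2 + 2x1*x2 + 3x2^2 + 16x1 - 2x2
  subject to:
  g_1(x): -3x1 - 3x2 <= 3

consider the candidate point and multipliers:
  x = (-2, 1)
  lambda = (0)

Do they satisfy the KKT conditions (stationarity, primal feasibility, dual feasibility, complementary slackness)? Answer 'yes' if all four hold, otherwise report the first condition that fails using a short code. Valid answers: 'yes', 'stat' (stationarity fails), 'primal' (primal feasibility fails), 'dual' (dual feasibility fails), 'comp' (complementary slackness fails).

Gradient of f: grad f(x) = Q x + c = (0, 0)
Constraint values g_i(x) = a_i^T x - b_i:
  g_1((-2, 1)) = 0
Stationarity residual: grad f(x) + sum_i lambda_i a_i = (0, 0)
  -> stationarity OK
Primal feasibility (all g_i <= 0): OK
Dual feasibility (all lambda_i >= 0): OK
Complementary slackness (lambda_i * g_i(x) = 0 for all i): OK

Verdict: yes, KKT holds.

yes


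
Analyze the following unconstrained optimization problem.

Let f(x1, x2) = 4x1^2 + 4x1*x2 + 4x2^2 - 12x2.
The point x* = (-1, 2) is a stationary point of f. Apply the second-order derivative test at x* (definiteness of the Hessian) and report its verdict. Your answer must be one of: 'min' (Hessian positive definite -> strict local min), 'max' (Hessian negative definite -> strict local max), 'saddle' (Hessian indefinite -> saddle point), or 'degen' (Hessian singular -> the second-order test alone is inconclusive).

Compute the Hessian H = grad^2 f:
  H = [[8, 4], [4, 8]]
Verify stationarity: grad f(x*) = H x* + g = (0, 0).
Eigenvalues of H: 4, 12.
Both eigenvalues > 0, so H is positive definite -> x* is a strict local min.

min


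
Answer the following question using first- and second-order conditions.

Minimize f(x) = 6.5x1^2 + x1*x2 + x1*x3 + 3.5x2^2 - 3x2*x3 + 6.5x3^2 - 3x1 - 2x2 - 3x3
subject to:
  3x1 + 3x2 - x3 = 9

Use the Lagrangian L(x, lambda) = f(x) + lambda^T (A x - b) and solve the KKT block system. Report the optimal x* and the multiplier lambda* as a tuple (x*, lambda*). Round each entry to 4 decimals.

Form the Lagrangian:
  L(x, lambda) = (1/2) x^T Q x + c^T x + lambda^T (A x - b)
Stationarity (grad_x L = 0): Q x + c + A^T lambda = 0.
Primal feasibility: A x = b.

This gives the KKT block system:
  [ Q   A^T ] [ x     ]   [-c ]
  [ A    0  ] [ lambda ] = [ b ]

Solving the linear system:
  x*      = (1.0214, 2.0812, 0.3077)
  lambda* = (-4.2222)
  f(x*)   = 14.9252

x* = (1.0214, 2.0812, 0.3077), lambda* = (-4.2222)


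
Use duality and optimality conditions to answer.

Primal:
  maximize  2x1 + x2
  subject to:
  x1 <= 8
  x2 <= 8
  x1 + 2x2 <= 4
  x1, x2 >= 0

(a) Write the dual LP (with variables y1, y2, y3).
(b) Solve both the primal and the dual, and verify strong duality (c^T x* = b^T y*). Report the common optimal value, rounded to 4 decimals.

The standard primal-dual pair for 'max c^T x s.t. A x <= b, x >= 0' is:
  Dual:  min b^T y  s.t.  A^T y >= c,  y >= 0.

So the dual LP is:
  minimize  8y1 + 8y2 + 4y3
  subject to:
    y1 + y3 >= 2
    y2 + 2y3 >= 1
    y1, y2, y3 >= 0

Solving the primal: x* = (4, 0).
  primal value c^T x* = 8.
Solving the dual: y* = (0, 0, 2).
  dual value b^T y* = 8.
Strong duality: c^T x* = b^T y*. Confirmed.

8


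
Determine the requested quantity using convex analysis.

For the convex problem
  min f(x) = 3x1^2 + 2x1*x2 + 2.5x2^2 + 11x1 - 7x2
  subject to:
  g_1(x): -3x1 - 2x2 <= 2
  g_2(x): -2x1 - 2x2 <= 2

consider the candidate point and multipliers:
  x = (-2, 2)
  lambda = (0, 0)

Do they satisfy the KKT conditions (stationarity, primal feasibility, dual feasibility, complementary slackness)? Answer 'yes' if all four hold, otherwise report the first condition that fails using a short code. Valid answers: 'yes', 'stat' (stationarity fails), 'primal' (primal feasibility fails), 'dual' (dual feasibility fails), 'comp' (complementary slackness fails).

Gradient of f: grad f(x) = Q x + c = (3, -1)
Constraint values g_i(x) = a_i^T x - b_i:
  g_1((-2, 2)) = 0
  g_2((-2, 2)) = -2
Stationarity residual: grad f(x) + sum_i lambda_i a_i = (3, -1)
  -> stationarity FAILS
Primal feasibility (all g_i <= 0): OK
Dual feasibility (all lambda_i >= 0): OK
Complementary slackness (lambda_i * g_i(x) = 0 for all i): OK

Verdict: the first failing condition is stationarity -> stat.

stat


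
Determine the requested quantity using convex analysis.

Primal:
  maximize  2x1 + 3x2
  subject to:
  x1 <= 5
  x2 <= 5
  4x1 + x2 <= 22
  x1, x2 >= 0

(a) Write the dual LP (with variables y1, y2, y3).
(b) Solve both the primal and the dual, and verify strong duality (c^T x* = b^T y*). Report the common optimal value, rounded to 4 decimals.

The standard primal-dual pair for 'max c^T x s.t. A x <= b, x >= 0' is:
  Dual:  min b^T y  s.t.  A^T y >= c,  y >= 0.

So the dual LP is:
  minimize  5y1 + 5y2 + 22y3
  subject to:
    y1 + 4y3 >= 2
    y2 + y3 >= 3
    y1, y2, y3 >= 0

Solving the primal: x* = (4.25, 5).
  primal value c^T x* = 23.5.
Solving the dual: y* = (0, 2.5, 0.5).
  dual value b^T y* = 23.5.
Strong duality: c^T x* = b^T y*. Confirmed.

23.5


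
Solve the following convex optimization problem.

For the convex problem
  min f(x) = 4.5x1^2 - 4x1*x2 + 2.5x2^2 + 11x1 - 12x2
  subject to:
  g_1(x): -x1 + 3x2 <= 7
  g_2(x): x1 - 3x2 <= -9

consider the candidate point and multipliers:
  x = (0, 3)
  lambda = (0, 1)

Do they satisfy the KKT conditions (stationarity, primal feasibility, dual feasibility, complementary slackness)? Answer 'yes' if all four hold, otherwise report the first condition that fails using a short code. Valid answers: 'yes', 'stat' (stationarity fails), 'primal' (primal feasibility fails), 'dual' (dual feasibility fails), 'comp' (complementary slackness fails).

Gradient of f: grad f(x) = Q x + c = (-1, 3)
Constraint values g_i(x) = a_i^T x - b_i:
  g_1((0, 3)) = 2
  g_2((0, 3)) = 0
Stationarity residual: grad f(x) + sum_i lambda_i a_i = (0, 0)
  -> stationarity OK
Primal feasibility (all g_i <= 0): FAILS
Dual feasibility (all lambda_i >= 0): OK
Complementary slackness (lambda_i * g_i(x) = 0 for all i): OK

Verdict: the first failing condition is primal_feasibility -> primal.

primal


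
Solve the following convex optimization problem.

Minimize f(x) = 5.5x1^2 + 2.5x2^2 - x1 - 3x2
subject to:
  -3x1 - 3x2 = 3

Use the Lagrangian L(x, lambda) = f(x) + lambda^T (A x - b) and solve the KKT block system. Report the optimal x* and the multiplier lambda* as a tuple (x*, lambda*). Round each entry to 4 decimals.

Form the Lagrangian:
  L(x, lambda) = (1/2) x^T Q x + c^T x + lambda^T (A x - b)
Stationarity (grad_x L = 0): Q x + c + A^T lambda = 0.
Primal feasibility: A x = b.

This gives the KKT block system:
  [ Q   A^T ] [ x     ]   [-c ]
  [ A    0  ] [ lambda ] = [ b ]

Solving the linear system:
  x*      = (-0.4375, -0.5625)
  lambda* = (-1.9375)
  f(x*)   = 3.9687

x* = (-0.4375, -0.5625), lambda* = (-1.9375)


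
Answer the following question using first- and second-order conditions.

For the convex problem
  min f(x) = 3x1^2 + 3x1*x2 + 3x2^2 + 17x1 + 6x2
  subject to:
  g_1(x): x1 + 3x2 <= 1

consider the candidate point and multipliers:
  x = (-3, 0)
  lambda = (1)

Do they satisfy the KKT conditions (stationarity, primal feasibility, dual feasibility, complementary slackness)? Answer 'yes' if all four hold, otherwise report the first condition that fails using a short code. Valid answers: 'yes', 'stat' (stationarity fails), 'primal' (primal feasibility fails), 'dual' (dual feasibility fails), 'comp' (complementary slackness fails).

Gradient of f: grad f(x) = Q x + c = (-1, -3)
Constraint values g_i(x) = a_i^T x - b_i:
  g_1((-3, 0)) = -4
Stationarity residual: grad f(x) + sum_i lambda_i a_i = (0, 0)
  -> stationarity OK
Primal feasibility (all g_i <= 0): OK
Dual feasibility (all lambda_i >= 0): OK
Complementary slackness (lambda_i * g_i(x) = 0 for all i): FAILS

Verdict: the first failing condition is complementary_slackness -> comp.

comp


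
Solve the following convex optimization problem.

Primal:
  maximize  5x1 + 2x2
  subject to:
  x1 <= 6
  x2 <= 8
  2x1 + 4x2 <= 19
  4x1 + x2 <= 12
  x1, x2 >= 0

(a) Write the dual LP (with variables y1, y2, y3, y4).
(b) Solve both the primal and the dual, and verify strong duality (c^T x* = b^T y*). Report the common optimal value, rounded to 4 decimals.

The standard primal-dual pair for 'max c^T x s.t. A x <= b, x >= 0' is:
  Dual:  min b^T y  s.t.  A^T y >= c,  y >= 0.

So the dual LP is:
  minimize  6y1 + 8y2 + 19y3 + 12y4
  subject to:
    y1 + 2y3 + 4y4 >= 5
    y2 + 4y3 + y4 >= 2
    y1, y2, y3, y4 >= 0

Solving the primal: x* = (2.0714, 3.7143).
  primal value c^T x* = 17.7857.
Solving the dual: y* = (0, 0, 0.2143, 1.1429).
  dual value b^T y* = 17.7857.
Strong duality: c^T x* = b^T y*. Confirmed.

17.7857


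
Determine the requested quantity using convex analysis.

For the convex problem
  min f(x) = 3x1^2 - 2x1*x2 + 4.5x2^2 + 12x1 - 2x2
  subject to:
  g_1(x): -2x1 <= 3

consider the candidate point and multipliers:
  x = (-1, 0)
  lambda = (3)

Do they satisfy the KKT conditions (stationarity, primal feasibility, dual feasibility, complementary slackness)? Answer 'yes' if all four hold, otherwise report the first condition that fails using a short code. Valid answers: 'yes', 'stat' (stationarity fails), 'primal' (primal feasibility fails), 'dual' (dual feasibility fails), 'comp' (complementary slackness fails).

Gradient of f: grad f(x) = Q x + c = (6, 0)
Constraint values g_i(x) = a_i^T x - b_i:
  g_1((-1, 0)) = -1
Stationarity residual: grad f(x) + sum_i lambda_i a_i = (0, 0)
  -> stationarity OK
Primal feasibility (all g_i <= 0): OK
Dual feasibility (all lambda_i >= 0): OK
Complementary slackness (lambda_i * g_i(x) = 0 for all i): FAILS

Verdict: the first failing condition is complementary_slackness -> comp.

comp


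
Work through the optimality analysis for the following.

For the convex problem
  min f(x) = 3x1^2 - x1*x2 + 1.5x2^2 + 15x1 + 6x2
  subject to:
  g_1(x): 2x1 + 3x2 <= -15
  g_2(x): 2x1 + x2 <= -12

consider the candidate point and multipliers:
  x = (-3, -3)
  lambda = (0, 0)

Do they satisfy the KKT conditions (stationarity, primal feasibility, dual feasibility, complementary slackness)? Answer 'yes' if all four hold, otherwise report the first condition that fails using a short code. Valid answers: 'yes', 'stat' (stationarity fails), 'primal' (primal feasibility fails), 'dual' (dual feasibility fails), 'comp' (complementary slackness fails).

Gradient of f: grad f(x) = Q x + c = (0, 0)
Constraint values g_i(x) = a_i^T x - b_i:
  g_1((-3, -3)) = 0
  g_2((-3, -3)) = 3
Stationarity residual: grad f(x) + sum_i lambda_i a_i = (0, 0)
  -> stationarity OK
Primal feasibility (all g_i <= 0): FAILS
Dual feasibility (all lambda_i >= 0): OK
Complementary slackness (lambda_i * g_i(x) = 0 for all i): OK

Verdict: the first failing condition is primal_feasibility -> primal.

primal


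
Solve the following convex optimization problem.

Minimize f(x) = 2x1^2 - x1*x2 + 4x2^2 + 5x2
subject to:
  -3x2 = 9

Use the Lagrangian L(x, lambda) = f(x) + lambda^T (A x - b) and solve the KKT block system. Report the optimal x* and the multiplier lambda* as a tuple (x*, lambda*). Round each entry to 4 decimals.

Form the Lagrangian:
  L(x, lambda) = (1/2) x^T Q x + c^T x + lambda^T (A x - b)
Stationarity (grad_x L = 0): Q x + c + A^T lambda = 0.
Primal feasibility: A x = b.

This gives the KKT block system:
  [ Q   A^T ] [ x     ]   [-c ]
  [ A    0  ] [ lambda ] = [ b ]

Solving the linear system:
  x*      = (-0.75, -3)
  lambda* = (-6.0833)
  f(x*)   = 19.875

x* = (-0.75, -3), lambda* = (-6.0833)


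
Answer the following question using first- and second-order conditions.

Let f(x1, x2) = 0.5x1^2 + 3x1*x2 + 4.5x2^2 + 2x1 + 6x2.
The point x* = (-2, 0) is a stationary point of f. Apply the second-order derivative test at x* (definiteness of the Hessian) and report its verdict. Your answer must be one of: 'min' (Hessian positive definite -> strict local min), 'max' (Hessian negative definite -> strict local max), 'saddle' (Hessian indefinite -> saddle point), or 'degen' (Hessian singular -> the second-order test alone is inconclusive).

Compute the Hessian H = grad^2 f:
  H = [[1, 3], [3, 9]]
Verify stationarity: grad f(x*) = H x* + g = (0, 0).
Eigenvalues of H: 0, 10.
H has a zero eigenvalue (singular; positive semidefinite but not definite), so H is neither positive definite, negative definite, nor indefinite. The second-order test alone is inconclusive -> degen.
(Indeed, f is constant along the null direction of H through x*, so x* is not a strict local extremum.)

degen


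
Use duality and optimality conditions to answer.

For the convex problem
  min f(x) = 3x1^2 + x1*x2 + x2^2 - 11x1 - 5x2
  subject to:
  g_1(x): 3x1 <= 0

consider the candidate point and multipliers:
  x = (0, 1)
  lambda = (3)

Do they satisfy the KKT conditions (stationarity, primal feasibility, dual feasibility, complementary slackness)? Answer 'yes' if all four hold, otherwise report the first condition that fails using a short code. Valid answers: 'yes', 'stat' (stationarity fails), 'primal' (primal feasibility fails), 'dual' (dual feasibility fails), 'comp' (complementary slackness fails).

Gradient of f: grad f(x) = Q x + c = (-10, -3)
Constraint values g_i(x) = a_i^T x - b_i:
  g_1((0, 1)) = 0
Stationarity residual: grad f(x) + sum_i lambda_i a_i = (-1, -3)
  -> stationarity FAILS
Primal feasibility (all g_i <= 0): OK
Dual feasibility (all lambda_i >= 0): OK
Complementary slackness (lambda_i * g_i(x) = 0 for all i): OK

Verdict: the first failing condition is stationarity -> stat.

stat


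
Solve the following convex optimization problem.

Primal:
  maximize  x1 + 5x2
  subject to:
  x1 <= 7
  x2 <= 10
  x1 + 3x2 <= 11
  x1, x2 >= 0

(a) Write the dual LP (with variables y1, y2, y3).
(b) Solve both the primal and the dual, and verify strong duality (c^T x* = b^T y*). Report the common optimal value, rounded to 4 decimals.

The standard primal-dual pair for 'max c^T x s.t. A x <= b, x >= 0' is:
  Dual:  min b^T y  s.t.  A^T y >= c,  y >= 0.

So the dual LP is:
  minimize  7y1 + 10y2 + 11y3
  subject to:
    y1 + y3 >= 1
    y2 + 3y3 >= 5
    y1, y2, y3 >= 0

Solving the primal: x* = (0, 3.6667).
  primal value c^T x* = 18.3333.
Solving the dual: y* = (0, 0, 1.6667).
  dual value b^T y* = 18.3333.
Strong duality: c^T x* = b^T y*. Confirmed.

18.3333


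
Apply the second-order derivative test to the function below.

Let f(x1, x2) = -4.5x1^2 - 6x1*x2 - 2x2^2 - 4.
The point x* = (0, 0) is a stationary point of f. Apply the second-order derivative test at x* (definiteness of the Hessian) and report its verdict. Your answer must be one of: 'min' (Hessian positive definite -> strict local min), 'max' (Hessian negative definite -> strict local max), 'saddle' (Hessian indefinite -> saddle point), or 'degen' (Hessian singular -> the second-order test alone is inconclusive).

Compute the Hessian H = grad^2 f:
  H = [[-9, -6], [-6, -4]]
Verify stationarity: grad f(x*) = H x* + g = (0, 0).
Eigenvalues of H: -13, 0.
H has a zero eigenvalue (singular; negative semidefinite but not definite), so H is neither positive definite, negative definite, nor indefinite. The second-order test alone is inconclusive -> degen.
(Indeed, f is constant along the null direction of H through x*, so x* is not a strict local extremum.)

degen


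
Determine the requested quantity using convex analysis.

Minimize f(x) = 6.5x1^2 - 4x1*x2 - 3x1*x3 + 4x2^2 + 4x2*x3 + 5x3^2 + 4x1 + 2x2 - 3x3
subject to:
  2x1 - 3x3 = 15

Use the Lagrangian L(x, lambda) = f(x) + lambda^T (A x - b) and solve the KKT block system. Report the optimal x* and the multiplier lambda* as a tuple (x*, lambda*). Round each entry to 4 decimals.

Form the Lagrangian:
  L(x, lambda) = (1/2) x^T Q x + c^T x + lambda^T (A x - b)
Stationarity (grad_x L = 0): Q x + c + A^T lambda = 0.
Primal feasibility: A x = b.

This gives the KKT block system:
  [ Q   A^T ] [ x     ]   [-c ]
  [ A    0  ] [ lambda ] = [ b ]

Solving the linear system:
  x*      = (1.4622, 2.4937, -4.0252)
  lambda* = (-12.5546)
  f(x*)   = 105.6155

x* = (1.4622, 2.4937, -4.0252), lambda* = (-12.5546)


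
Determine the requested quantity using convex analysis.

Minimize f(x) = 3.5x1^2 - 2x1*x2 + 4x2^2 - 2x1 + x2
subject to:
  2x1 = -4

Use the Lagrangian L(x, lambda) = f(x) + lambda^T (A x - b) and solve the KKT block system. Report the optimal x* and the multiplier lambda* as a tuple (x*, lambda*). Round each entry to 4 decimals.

Form the Lagrangian:
  L(x, lambda) = (1/2) x^T Q x + c^T x + lambda^T (A x - b)
Stationarity (grad_x L = 0): Q x + c + A^T lambda = 0.
Primal feasibility: A x = b.

This gives the KKT block system:
  [ Q   A^T ] [ x     ]   [-c ]
  [ A    0  ] [ lambda ] = [ b ]

Solving the linear system:
  x*      = (-2, -0.625)
  lambda* = (7.375)
  f(x*)   = 16.4375

x* = (-2, -0.625), lambda* = (7.375)


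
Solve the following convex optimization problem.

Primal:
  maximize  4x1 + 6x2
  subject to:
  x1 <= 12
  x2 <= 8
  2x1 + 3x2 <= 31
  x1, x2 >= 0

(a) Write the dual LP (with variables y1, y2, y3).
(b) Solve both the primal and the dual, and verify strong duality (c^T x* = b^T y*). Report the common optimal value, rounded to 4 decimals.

The standard primal-dual pair for 'max c^T x s.t. A x <= b, x >= 0' is:
  Dual:  min b^T y  s.t.  A^T y >= c,  y >= 0.

So the dual LP is:
  minimize  12y1 + 8y2 + 31y3
  subject to:
    y1 + 2y3 >= 4
    y2 + 3y3 >= 6
    y1, y2, y3 >= 0

Solving the primal: x* = (3.5, 8).
  primal value c^T x* = 62.
Solving the dual: y* = (0, 0, 2).
  dual value b^T y* = 62.
Strong duality: c^T x* = b^T y*. Confirmed.

62


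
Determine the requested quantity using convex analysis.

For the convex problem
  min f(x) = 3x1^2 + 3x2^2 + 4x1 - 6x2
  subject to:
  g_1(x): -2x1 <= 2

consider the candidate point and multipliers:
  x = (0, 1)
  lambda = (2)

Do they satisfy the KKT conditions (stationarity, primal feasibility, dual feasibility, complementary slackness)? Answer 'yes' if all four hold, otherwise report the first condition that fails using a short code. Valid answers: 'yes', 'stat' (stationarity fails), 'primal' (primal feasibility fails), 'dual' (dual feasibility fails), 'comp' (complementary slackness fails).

Gradient of f: grad f(x) = Q x + c = (4, 0)
Constraint values g_i(x) = a_i^T x - b_i:
  g_1((0, 1)) = -2
Stationarity residual: grad f(x) + sum_i lambda_i a_i = (0, 0)
  -> stationarity OK
Primal feasibility (all g_i <= 0): OK
Dual feasibility (all lambda_i >= 0): OK
Complementary slackness (lambda_i * g_i(x) = 0 for all i): FAILS

Verdict: the first failing condition is complementary_slackness -> comp.

comp


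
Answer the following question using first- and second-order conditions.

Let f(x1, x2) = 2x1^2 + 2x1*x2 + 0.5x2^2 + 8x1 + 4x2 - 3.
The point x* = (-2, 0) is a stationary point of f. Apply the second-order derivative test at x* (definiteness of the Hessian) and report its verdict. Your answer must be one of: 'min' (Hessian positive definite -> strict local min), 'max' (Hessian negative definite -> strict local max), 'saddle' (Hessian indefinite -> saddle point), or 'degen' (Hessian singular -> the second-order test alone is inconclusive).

Compute the Hessian H = grad^2 f:
  H = [[4, 2], [2, 1]]
Verify stationarity: grad f(x*) = H x* + g = (0, 0).
Eigenvalues of H: 0, 5.
H has a zero eigenvalue (singular; positive semidefinite but not definite), so H is neither positive definite, negative definite, nor indefinite. The second-order test alone is inconclusive -> degen.
(Indeed, f is constant along the null direction of H through x*, so x* is not a strict local extremum.)

degen


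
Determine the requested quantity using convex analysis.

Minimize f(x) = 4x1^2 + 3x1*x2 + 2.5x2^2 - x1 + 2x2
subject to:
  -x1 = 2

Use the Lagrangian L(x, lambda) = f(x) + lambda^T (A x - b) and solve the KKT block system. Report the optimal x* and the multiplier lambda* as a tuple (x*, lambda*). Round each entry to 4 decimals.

Form the Lagrangian:
  L(x, lambda) = (1/2) x^T Q x + c^T x + lambda^T (A x - b)
Stationarity (grad_x L = 0): Q x + c + A^T lambda = 0.
Primal feasibility: A x = b.

This gives the KKT block system:
  [ Q   A^T ] [ x     ]   [-c ]
  [ A    0  ] [ lambda ] = [ b ]

Solving the linear system:
  x*      = (-2, 0.8)
  lambda* = (-14.6)
  f(x*)   = 16.4

x* = (-2, 0.8), lambda* = (-14.6)


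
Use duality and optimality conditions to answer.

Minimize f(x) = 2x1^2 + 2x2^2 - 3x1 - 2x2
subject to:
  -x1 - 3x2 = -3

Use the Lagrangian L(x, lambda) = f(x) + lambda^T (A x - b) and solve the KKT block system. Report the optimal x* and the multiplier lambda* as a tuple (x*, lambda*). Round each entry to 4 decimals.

Form the Lagrangian:
  L(x, lambda) = (1/2) x^T Q x + c^T x + lambda^T (A x - b)
Stationarity (grad_x L = 0): Q x + c + A^T lambda = 0.
Primal feasibility: A x = b.

This gives the KKT block system:
  [ Q   A^T ] [ x     ]   [-c ]
  [ A    0  ] [ lambda ] = [ b ]

Solving the linear system:
  x*      = (0.825, 0.725)
  lambda* = (0.3)
  f(x*)   = -1.5125

x* = (0.825, 0.725), lambda* = (0.3)


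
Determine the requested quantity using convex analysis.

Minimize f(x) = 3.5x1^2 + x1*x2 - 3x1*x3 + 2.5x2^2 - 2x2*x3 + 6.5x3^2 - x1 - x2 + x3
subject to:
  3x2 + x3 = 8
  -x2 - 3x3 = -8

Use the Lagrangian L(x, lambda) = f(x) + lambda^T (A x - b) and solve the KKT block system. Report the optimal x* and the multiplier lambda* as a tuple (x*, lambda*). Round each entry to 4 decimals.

Form the Lagrangian:
  L(x, lambda) = (1/2) x^T Q x + c^T x + lambda^T (A x - b)
Stationarity (grad_x L = 0): Q x + c + A^T lambda = 0.
Primal feasibility: A x = b.

This gives the KKT block system:
  [ Q   A^T ] [ x     ]   [-c ]
  [ A    0  ] [ lambda ] = [ b ]

Solving the linear system:
  x*      = (0.7143, 2, 2)
  lambda* = (0.4643, 7.1071)
  f(x*)   = 26.2143

x* = (0.7143, 2, 2), lambda* = (0.4643, 7.1071)


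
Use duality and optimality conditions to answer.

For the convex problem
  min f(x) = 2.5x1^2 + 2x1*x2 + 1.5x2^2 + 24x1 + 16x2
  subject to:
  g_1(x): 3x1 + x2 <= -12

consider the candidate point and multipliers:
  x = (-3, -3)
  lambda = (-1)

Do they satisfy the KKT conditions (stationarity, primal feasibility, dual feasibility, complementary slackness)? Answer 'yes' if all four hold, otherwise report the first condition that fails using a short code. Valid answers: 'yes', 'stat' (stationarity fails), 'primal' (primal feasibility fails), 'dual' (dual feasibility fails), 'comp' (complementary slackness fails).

Gradient of f: grad f(x) = Q x + c = (3, 1)
Constraint values g_i(x) = a_i^T x - b_i:
  g_1((-3, -3)) = 0
Stationarity residual: grad f(x) + sum_i lambda_i a_i = (0, 0)
  -> stationarity OK
Primal feasibility (all g_i <= 0): OK
Dual feasibility (all lambda_i >= 0): FAILS
Complementary slackness (lambda_i * g_i(x) = 0 for all i): OK

Verdict: the first failing condition is dual_feasibility -> dual.

dual


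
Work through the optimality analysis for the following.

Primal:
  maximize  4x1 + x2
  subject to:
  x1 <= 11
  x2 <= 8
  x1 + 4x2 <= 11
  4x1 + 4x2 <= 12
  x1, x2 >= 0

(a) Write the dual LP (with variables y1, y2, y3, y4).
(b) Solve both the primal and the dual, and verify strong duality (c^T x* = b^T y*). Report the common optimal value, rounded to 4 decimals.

The standard primal-dual pair for 'max c^T x s.t. A x <= b, x >= 0' is:
  Dual:  min b^T y  s.t.  A^T y >= c,  y >= 0.

So the dual LP is:
  minimize  11y1 + 8y2 + 11y3 + 12y4
  subject to:
    y1 + y3 + 4y4 >= 4
    y2 + 4y3 + 4y4 >= 1
    y1, y2, y3, y4 >= 0

Solving the primal: x* = (3, 0).
  primal value c^T x* = 12.
Solving the dual: y* = (0, 0, 0, 1).
  dual value b^T y* = 12.
Strong duality: c^T x* = b^T y*. Confirmed.

12


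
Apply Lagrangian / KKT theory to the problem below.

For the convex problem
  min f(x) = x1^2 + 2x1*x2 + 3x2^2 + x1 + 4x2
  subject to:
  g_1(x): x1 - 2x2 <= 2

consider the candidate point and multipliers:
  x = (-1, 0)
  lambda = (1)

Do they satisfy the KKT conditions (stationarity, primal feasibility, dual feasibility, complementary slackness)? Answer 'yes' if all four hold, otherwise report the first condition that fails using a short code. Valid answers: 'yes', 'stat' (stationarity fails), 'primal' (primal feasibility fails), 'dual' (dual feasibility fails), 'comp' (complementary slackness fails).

Gradient of f: grad f(x) = Q x + c = (-1, 2)
Constraint values g_i(x) = a_i^T x - b_i:
  g_1((-1, 0)) = -3
Stationarity residual: grad f(x) + sum_i lambda_i a_i = (0, 0)
  -> stationarity OK
Primal feasibility (all g_i <= 0): OK
Dual feasibility (all lambda_i >= 0): OK
Complementary slackness (lambda_i * g_i(x) = 0 for all i): FAILS

Verdict: the first failing condition is complementary_slackness -> comp.

comp


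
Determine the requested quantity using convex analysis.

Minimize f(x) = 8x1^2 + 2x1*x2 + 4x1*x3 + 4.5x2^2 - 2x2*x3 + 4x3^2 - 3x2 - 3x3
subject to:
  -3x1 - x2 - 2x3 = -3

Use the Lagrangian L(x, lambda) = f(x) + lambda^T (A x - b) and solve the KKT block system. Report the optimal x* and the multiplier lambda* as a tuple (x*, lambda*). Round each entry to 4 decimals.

Form the Lagrangian:
  L(x, lambda) = (1/2) x^T Q x + c^T x + lambda^T (A x - b)
Stationarity (grad_x L = 0): Q x + c + A^T lambda = 0.
Primal feasibility: A x = b.

This gives the KKT block system:
  [ Q   A^T ] [ x     ]   [-c ]
  [ A    0  ] [ lambda ] = [ b ]

Solving the linear system:
  x*      = (0.0146, 0.7976, 1.0793)
  lambda* = (2.0488)
  f(x*)   = 0.2579

x* = (0.0146, 0.7976, 1.0793), lambda* = (2.0488)


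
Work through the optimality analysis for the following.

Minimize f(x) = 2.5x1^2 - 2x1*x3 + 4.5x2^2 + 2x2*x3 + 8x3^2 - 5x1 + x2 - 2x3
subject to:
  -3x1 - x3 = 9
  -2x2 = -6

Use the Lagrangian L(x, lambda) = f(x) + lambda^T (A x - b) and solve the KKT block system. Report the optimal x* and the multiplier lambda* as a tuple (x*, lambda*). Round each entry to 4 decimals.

Form the Lagrangian:
  L(x, lambda) = (1/2) x^T Q x + c^T x + lambda^T (A x - b)
Stationarity (grad_x L = 0): Q x + c + A^T lambda = 0.
Primal feasibility: A x = b.

This gives the KKT block system:
  [ Q   A^T ] [ x     ]   [-c ]
  [ A    0  ] [ lambda ] = [ b ]

Solving the linear system:
  x*      = (-2.6894, 3, -0.9317)
  lambda* = (-5.528, 13.0683)
  f(x*)   = 73.236

x* = (-2.6894, 3, -0.9317), lambda* = (-5.528, 13.0683)


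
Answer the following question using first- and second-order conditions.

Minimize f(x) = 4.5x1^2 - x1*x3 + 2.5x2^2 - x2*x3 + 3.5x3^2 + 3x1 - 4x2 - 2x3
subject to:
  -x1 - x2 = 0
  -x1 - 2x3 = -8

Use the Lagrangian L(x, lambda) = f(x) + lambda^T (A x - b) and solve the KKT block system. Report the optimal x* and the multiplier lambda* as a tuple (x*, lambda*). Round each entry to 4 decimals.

Form the Lagrangian:
  L(x, lambda) = (1/2) x^T Q x + c^T x + lambda^T (A x - b)
Stationarity (grad_x L = 0): Q x + c + A^T lambda = 0.
Primal feasibility: A x = b.

This gives the KKT block system:
  [ Q   A^T ] [ x     ]   [-c ]
  [ A    0  ] [ lambda ] = [ b ]

Solving the linear system:
  x*      = (0.381, -0.381, 3.8095)
  lambda* = (-9.7143, 12.3333)
  f(x*)   = 46.8571

x* = (0.381, -0.381, 3.8095), lambda* = (-9.7143, 12.3333)


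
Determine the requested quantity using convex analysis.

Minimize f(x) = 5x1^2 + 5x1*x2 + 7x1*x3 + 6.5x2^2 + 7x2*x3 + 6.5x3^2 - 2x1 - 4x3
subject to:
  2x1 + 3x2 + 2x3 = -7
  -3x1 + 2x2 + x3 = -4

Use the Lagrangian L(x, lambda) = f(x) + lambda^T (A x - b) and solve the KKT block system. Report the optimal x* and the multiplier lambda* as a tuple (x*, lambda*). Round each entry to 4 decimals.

Form the Lagrangian:
  L(x, lambda) = (1/2) x^T Q x + c^T x + lambda^T (A x - b)
Stationarity (grad_x L = 0): Q x + c + A^T lambda = 0.
Primal feasibility: A x = b.

This gives the KKT block system:
  [ Q   A^T ] [ x     ]   [-c ]
  [ A    0  ] [ lambda ] = [ b ]

Solving the linear system:
  x*      = (-0.1648, -2.318, 0.1418)
  lambda* = (9.1067, 1.3228)
  f(x*)   = 34.4001

x* = (-0.1648, -2.318, 0.1418), lambda* = (9.1067, 1.3228)


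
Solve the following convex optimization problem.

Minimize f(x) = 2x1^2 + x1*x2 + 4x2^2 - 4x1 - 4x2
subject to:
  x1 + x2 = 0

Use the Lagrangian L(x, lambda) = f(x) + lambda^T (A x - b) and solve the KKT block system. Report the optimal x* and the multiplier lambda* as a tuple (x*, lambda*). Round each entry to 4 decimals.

Form the Lagrangian:
  L(x, lambda) = (1/2) x^T Q x + c^T x + lambda^T (A x - b)
Stationarity (grad_x L = 0): Q x + c + A^T lambda = 0.
Primal feasibility: A x = b.

This gives the KKT block system:
  [ Q   A^T ] [ x     ]   [-c ]
  [ A    0  ] [ lambda ] = [ b ]

Solving the linear system:
  x*      = (0, 0)
  lambda* = (4)
  f(x*)   = 0

x* = (0, 0), lambda* = (4)


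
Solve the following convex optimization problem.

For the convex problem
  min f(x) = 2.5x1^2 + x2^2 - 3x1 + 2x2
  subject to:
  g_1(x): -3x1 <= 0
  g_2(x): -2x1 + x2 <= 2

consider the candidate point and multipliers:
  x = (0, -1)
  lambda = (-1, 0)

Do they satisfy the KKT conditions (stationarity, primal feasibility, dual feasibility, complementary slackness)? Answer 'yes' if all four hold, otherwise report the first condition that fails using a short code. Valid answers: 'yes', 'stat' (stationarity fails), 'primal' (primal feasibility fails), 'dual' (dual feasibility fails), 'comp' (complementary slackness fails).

Gradient of f: grad f(x) = Q x + c = (-3, 0)
Constraint values g_i(x) = a_i^T x - b_i:
  g_1((0, -1)) = 0
  g_2((0, -1)) = -3
Stationarity residual: grad f(x) + sum_i lambda_i a_i = (0, 0)
  -> stationarity OK
Primal feasibility (all g_i <= 0): OK
Dual feasibility (all lambda_i >= 0): FAILS
Complementary slackness (lambda_i * g_i(x) = 0 for all i): OK

Verdict: the first failing condition is dual_feasibility -> dual.

dual


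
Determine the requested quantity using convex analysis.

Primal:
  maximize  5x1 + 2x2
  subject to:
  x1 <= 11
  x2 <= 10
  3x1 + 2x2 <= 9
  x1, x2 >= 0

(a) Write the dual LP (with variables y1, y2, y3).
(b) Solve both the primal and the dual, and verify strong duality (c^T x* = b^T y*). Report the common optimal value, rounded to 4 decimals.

The standard primal-dual pair for 'max c^T x s.t. A x <= b, x >= 0' is:
  Dual:  min b^T y  s.t.  A^T y >= c,  y >= 0.

So the dual LP is:
  minimize  11y1 + 10y2 + 9y3
  subject to:
    y1 + 3y3 >= 5
    y2 + 2y3 >= 2
    y1, y2, y3 >= 0

Solving the primal: x* = (3, 0).
  primal value c^T x* = 15.
Solving the dual: y* = (0, 0, 1.6667).
  dual value b^T y* = 15.
Strong duality: c^T x* = b^T y*. Confirmed.

15


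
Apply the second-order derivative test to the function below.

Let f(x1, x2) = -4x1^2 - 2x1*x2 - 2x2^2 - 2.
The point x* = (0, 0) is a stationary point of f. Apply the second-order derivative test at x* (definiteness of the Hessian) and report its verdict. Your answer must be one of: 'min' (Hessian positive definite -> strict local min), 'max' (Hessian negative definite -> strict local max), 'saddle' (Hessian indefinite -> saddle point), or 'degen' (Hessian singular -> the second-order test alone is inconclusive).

Compute the Hessian H = grad^2 f:
  H = [[-8, -2], [-2, -4]]
Verify stationarity: grad f(x*) = H x* + g = (0, 0).
Eigenvalues of H: -8.8284, -3.1716.
Both eigenvalues < 0, so H is negative definite -> x* is a strict local max.

max


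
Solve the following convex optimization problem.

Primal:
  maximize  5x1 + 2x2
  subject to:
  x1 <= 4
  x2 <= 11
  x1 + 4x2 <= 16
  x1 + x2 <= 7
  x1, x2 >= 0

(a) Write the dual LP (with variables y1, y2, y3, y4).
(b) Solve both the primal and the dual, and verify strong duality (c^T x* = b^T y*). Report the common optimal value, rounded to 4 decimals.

The standard primal-dual pair for 'max c^T x s.t. A x <= b, x >= 0' is:
  Dual:  min b^T y  s.t.  A^T y >= c,  y >= 0.

So the dual LP is:
  minimize  4y1 + 11y2 + 16y3 + 7y4
  subject to:
    y1 + y3 + y4 >= 5
    y2 + 4y3 + y4 >= 2
    y1, y2, y3, y4 >= 0

Solving the primal: x* = (4, 3).
  primal value c^T x* = 26.
Solving the dual: y* = (4.5, 0, 0.5, 0).
  dual value b^T y* = 26.
Strong duality: c^T x* = b^T y*. Confirmed.

26


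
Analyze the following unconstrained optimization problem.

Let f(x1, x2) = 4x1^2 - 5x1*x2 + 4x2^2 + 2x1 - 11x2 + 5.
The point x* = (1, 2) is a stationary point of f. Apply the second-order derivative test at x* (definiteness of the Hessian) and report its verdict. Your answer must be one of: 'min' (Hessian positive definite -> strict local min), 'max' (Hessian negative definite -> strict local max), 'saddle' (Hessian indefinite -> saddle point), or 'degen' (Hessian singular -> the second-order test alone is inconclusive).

Compute the Hessian H = grad^2 f:
  H = [[8, -5], [-5, 8]]
Verify stationarity: grad f(x*) = H x* + g = (0, 0).
Eigenvalues of H: 3, 13.
Both eigenvalues > 0, so H is positive definite -> x* is a strict local min.

min


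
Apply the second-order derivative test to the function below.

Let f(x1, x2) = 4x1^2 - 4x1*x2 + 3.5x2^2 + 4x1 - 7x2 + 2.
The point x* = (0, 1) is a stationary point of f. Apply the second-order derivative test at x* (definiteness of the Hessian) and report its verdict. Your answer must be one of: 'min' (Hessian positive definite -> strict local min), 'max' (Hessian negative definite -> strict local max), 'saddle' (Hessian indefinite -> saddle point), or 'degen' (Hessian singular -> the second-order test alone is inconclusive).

Compute the Hessian H = grad^2 f:
  H = [[8, -4], [-4, 7]]
Verify stationarity: grad f(x*) = H x* + g = (0, 0).
Eigenvalues of H: 3.4689, 11.5311.
Both eigenvalues > 0, so H is positive definite -> x* is a strict local min.

min


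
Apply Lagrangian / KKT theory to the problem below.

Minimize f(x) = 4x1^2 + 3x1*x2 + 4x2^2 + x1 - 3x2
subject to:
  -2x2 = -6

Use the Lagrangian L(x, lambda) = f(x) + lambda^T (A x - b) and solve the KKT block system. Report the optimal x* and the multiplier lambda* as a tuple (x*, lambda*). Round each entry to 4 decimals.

Form the Lagrangian:
  L(x, lambda) = (1/2) x^T Q x + c^T x + lambda^T (A x - b)
Stationarity (grad_x L = 0): Q x + c + A^T lambda = 0.
Primal feasibility: A x = b.

This gives the KKT block system:
  [ Q   A^T ] [ x     ]   [-c ]
  [ A    0  ] [ lambda ] = [ b ]

Solving the linear system:
  x*      = (-1.25, 3)
  lambda* = (8.625)
  f(x*)   = 20.75

x* = (-1.25, 3), lambda* = (8.625)


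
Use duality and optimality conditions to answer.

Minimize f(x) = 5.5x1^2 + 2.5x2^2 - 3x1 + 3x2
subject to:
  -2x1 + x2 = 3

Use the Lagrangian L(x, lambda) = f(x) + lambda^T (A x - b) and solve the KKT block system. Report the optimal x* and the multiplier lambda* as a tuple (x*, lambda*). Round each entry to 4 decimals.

Form the Lagrangian:
  L(x, lambda) = (1/2) x^T Q x + c^T x + lambda^T (A x - b)
Stationarity (grad_x L = 0): Q x + c + A^T lambda = 0.
Primal feasibility: A x = b.

This gives the KKT block system:
  [ Q   A^T ] [ x     ]   [-c ]
  [ A    0  ] [ lambda ] = [ b ]

Solving the linear system:
  x*      = (-1.0645, 0.871)
  lambda* = (-7.3548)
  f(x*)   = 13.9355

x* = (-1.0645, 0.871), lambda* = (-7.3548)


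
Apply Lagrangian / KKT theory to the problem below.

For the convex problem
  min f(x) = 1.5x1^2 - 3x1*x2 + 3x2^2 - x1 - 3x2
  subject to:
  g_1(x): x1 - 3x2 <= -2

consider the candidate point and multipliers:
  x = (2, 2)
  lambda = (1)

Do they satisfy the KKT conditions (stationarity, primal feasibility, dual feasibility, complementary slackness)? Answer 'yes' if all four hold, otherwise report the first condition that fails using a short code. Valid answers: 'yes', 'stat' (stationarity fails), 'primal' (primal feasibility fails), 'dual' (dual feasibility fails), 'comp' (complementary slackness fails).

Gradient of f: grad f(x) = Q x + c = (-1, 3)
Constraint values g_i(x) = a_i^T x - b_i:
  g_1((2, 2)) = -2
Stationarity residual: grad f(x) + sum_i lambda_i a_i = (0, 0)
  -> stationarity OK
Primal feasibility (all g_i <= 0): OK
Dual feasibility (all lambda_i >= 0): OK
Complementary slackness (lambda_i * g_i(x) = 0 for all i): FAILS

Verdict: the first failing condition is complementary_slackness -> comp.

comp


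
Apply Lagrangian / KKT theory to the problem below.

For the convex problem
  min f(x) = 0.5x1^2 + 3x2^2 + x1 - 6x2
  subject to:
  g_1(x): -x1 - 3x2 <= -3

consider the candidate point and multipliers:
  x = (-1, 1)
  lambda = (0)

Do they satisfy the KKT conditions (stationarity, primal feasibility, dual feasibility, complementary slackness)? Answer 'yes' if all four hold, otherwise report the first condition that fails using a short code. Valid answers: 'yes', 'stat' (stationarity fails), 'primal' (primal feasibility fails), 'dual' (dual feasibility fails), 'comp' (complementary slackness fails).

Gradient of f: grad f(x) = Q x + c = (0, 0)
Constraint values g_i(x) = a_i^T x - b_i:
  g_1((-1, 1)) = 1
Stationarity residual: grad f(x) + sum_i lambda_i a_i = (0, 0)
  -> stationarity OK
Primal feasibility (all g_i <= 0): FAILS
Dual feasibility (all lambda_i >= 0): OK
Complementary slackness (lambda_i * g_i(x) = 0 for all i): OK

Verdict: the first failing condition is primal_feasibility -> primal.

primal


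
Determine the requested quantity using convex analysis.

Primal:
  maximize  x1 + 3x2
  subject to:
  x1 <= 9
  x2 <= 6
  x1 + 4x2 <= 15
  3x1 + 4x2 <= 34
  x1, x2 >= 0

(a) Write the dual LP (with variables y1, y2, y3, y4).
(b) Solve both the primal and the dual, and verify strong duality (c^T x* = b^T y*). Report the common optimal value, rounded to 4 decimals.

The standard primal-dual pair for 'max c^T x s.t. A x <= b, x >= 0' is:
  Dual:  min b^T y  s.t.  A^T y >= c,  y >= 0.

So the dual LP is:
  minimize  9y1 + 6y2 + 15y3 + 34y4
  subject to:
    y1 + y3 + 3y4 >= 1
    y2 + 4y3 + 4y4 >= 3
    y1, y2, y3, y4 >= 0

Solving the primal: x* = (9, 1.5).
  primal value c^T x* = 13.5.
Solving the dual: y* = (0.25, 0, 0.75, 0).
  dual value b^T y* = 13.5.
Strong duality: c^T x* = b^T y*. Confirmed.

13.5


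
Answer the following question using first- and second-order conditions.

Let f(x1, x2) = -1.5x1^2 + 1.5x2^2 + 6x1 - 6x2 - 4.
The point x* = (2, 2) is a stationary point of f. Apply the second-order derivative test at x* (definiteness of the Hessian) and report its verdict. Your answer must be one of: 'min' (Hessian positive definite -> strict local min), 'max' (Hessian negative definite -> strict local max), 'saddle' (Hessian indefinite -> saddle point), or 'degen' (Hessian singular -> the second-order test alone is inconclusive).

Compute the Hessian H = grad^2 f:
  H = [[-3, 0], [0, 3]]
Verify stationarity: grad f(x*) = H x* + g = (0, 0).
Eigenvalues of H: -3, 3.
Eigenvalues have mixed signs, so H is indefinite -> x* is a saddle point.

saddle


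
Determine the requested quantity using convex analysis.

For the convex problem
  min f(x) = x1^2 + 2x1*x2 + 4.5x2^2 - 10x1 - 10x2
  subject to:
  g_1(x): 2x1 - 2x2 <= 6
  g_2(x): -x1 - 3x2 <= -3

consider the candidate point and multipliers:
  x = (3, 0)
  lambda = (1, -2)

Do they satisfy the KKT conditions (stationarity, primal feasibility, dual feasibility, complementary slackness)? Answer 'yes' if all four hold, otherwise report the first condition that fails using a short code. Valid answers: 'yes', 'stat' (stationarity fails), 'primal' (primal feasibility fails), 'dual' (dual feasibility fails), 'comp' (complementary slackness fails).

Gradient of f: grad f(x) = Q x + c = (-4, -4)
Constraint values g_i(x) = a_i^T x - b_i:
  g_1((3, 0)) = 0
  g_2((3, 0)) = 0
Stationarity residual: grad f(x) + sum_i lambda_i a_i = (0, 0)
  -> stationarity OK
Primal feasibility (all g_i <= 0): OK
Dual feasibility (all lambda_i >= 0): FAILS
Complementary slackness (lambda_i * g_i(x) = 0 for all i): OK

Verdict: the first failing condition is dual_feasibility -> dual.

dual


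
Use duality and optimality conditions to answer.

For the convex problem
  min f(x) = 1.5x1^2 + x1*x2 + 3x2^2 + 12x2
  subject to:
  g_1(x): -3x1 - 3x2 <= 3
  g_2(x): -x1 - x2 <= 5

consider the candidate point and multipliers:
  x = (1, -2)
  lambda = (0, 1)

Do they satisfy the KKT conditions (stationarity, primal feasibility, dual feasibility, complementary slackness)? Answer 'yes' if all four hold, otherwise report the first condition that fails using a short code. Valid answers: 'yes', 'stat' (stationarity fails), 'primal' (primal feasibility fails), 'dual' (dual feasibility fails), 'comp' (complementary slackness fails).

Gradient of f: grad f(x) = Q x + c = (1, 1)
Constraint values g_i(x) = a_i^T x - b_i:
  g_1((1, -2)) = 0
  g_2((1, -2)) = -4
Stationarity residual: grad f(x) + sum_i lambda_i a_i = (0, 0)
  -> stationarity OK
Primal feasibility (all g_i <= 0): OK
Dual feasibility (all lambda_i >= 0): OK
Complementary slackness (lambda_i * g_i(x) = 0 for all i): FAILS

Verdict: the first failing condition is complementary_slackness -> comp.

comp
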